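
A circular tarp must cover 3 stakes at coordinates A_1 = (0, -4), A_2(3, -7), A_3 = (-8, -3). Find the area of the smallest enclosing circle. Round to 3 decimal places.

107.600

Side lengths²: A_1A_2² = 18, A_1A_3² = 65, A_2A_3² = 137.
Since A_2A_3² = 137 ≥ 65 + 18 = 83, the angle opposite A_2A_3 is not acute, so the smallest enclosing circle has A_2A_3 as diameter.
Centre = midpoint of A_2A_3 = (-2.5, -5), r² = 137/4 = 34.25.
Area = π·r² = π·34.25 ≈ 107.600.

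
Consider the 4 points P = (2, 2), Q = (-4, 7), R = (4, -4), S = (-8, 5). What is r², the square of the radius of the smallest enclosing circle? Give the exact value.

The farthest pair is R–S with squared distance 225. The circle on this segment as diameter has centre (-2, 0.5) and r² = 225/4 = 56.25.
Check P: distance² to centre = 18.25 ≤ 56.25, so it lies inside.
All remaining points lie in this disk, and no smaller disk contains both endpoints, so this is the minimum enclosing circle.

56.25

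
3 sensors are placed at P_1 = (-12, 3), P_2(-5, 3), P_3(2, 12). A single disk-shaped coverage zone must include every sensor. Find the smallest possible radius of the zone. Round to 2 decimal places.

8.32

Side lengths²: P_1P_2² = 49, P_1P_3² = 277, P_2P_3² = 130.
Since P_1P_3² = 277 ≥ 130 + 49 = 179, the angle opposite P_1P_3 is not acute, so the smallest enclosing circle has P_1P_3 as diameter.
Centre = midpoint of P_1P_3 = (-5, 7.5), r² = 277/4 = 69.25.
r = √(69.25) ≈ 8.32.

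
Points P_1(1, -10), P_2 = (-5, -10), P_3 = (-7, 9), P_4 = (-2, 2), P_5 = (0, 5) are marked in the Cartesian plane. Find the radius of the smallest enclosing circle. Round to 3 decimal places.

A smallest enclosing disk is always determined by at most three of the input points on its boundary.
The farthest pair is P_1–P_3 with squared distance 425. The circle on this segment as diameter has centre (-3, -0.5) and r² = 425/4 = 106.25.
Check P_2: distance² to centre = 94.25 ≤ 106.25, so it lies inside.
All remaining points lie in this disk, and no smaller disk contains both endpoints, so this is the minimum enclosing circle.
r = √(106.25) ≈ 10.308.

10.308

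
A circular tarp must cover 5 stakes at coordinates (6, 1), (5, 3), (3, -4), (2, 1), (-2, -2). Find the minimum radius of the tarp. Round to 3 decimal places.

4.325

By Welzl's lemma the MEC is supported by two points (diametrically opposite) or three points (on a circumcircle).
The minimum enclosing circle is determined by three boundary points: (6, 1), (5, 3), (-2, -2).
Their circumcentre is (67/38, 5/38) with r² = 13505/722.
The farthest remaining point (3, -4) is at distance² 13429/722 ≤ 13505/722.
r = √(13505/722) ≈ 4.325.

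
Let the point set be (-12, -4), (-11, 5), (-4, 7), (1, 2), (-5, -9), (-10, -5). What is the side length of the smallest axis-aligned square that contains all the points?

The bounding box has width 13 and height 16.
An axis-aligned square enclosing the set must have side ≥ max(width, height).
So the minimum side is max(13, 16) = 16.

16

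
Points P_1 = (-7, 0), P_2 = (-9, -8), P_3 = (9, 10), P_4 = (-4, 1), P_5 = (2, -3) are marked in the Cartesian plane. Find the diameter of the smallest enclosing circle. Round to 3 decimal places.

25.456

The minimum enclosing circle of a finite set is fixed by two of the points (as a diameter) or three (as a circumcircle).
The farthest pair is P_2–P_3 with squared distance 648. The circle on this segment as diameter has centre (0, 1) and r² = 648/4 = 162.
Check P_1: distance² to centre = 50 ≤ 162, so it lies inside.
All remaining points lie in this disk, and no smaller disk contains both endpoints, so this is the minimum enclosing circle.
Diameter = 2r = 2√162 ≈ 25.456.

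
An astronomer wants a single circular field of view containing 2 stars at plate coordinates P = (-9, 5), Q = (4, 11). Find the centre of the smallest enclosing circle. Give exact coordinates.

(-2.5, 8)

The smallest circle enclosing two points has them as diameter endpoints.
Centre = midpoint = (-2.5, 8); r² = |PQ|²/4 = 205/4 = 51.25.
Centre = (-2.5, 8).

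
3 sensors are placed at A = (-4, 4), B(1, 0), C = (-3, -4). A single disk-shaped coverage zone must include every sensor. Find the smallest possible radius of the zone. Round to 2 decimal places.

4.06

Side lengths²: AB² = 41, AC² = 65, BC² = 32.
Since AC² = 65 < 41 + 32 = 73, the triangle is acute, so the smallest enclosing circle is the circumcircle.
Circumcentre = (-55/18, 1/18), r² = 2665/162.
r = √(2665/162) ≈ 4.06.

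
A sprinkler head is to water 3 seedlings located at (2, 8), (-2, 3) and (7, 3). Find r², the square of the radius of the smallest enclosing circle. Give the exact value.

Call the three points A, B, C in the order given.
Side lengths²: AB² = 41, AC² = 50, BC² = 81.
Since BC² = 81 < 50 + 41 = 91, the triangle is acute, so the smallest enclosing circle is the circumcircle.
Circumcentre = (2.5, 3.5), r² = 20.5.

20.5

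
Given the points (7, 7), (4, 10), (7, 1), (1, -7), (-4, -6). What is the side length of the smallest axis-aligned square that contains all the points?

The bounding box has width 11 and height 17.
An axis-aligned square enclosing the set must have side ≥ max(width, height).
So the minimum side is max(11, 17) = 17.

17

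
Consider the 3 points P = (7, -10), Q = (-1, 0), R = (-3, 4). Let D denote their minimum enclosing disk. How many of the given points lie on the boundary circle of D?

Side lengths²: PQ² = 164, PR² = 296, QR² = 20.
Since PR² = 296 ≥ 164 + 20 = 184, the angle opposite PR is not acute, so the smallest enclosing circle has PR as diameter.
Centre = midpoint of PR = (2, -3), r² = 296/4 = 74.
The points at distance exactly r from the centre are P, R — 2 points.

2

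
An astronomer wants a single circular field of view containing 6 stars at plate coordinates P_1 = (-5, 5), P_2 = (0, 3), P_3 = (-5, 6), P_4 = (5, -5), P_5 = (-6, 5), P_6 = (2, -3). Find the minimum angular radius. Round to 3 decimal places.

7.441

The minimum enclosing circle is determined by three boundary points: P_3, P_4, P_5.
Their circumcentre is (-11/42, 11/42) with r² = 48841/882.
The farthest remaining point P_1 is at distance² 39601/882 ≤ 48841/882.
r = √(48841/882) ≈ 7.441.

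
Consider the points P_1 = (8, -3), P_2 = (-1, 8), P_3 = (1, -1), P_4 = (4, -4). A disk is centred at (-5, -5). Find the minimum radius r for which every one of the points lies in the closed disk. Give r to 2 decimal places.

The required radius is the distance from (-5, -5) to the farthest point.
Squared distances: 173, 185, 52, 82.
Maximum is 185, attained at P_2.
r = √185 ≈ 13.60.

13.60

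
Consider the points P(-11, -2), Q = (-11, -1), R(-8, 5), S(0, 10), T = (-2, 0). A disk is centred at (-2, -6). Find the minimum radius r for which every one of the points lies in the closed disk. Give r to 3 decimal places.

16.125

The required radius is the distance from (-2, -6) to the farthest point.
Squared distances: 97, 106, 157, 260, 36.
Maximum is 260, attained at S.
r = √260 ≈ 16.125.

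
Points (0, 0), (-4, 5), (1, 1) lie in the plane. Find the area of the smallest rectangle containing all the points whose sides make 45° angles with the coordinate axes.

In coordinates u = x + y, v = x − y the rectangle is axis-aligned; the map (x,y)→(u,v) scales areas by 2.
u-values: 0, 1, 2; range = 2 − 0 = 2.
v-values: 0, -9, 0; range = 0 − (-9) = 9.
Area = (2 × 9) / 2 = 9.

9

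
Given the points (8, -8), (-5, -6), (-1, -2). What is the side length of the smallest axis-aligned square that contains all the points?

The bounding box has width 13 and height 6.
An axis-aligned square enclosing the set must have side ≥ max(width, height).
So the minimum side is max(13, 6) = 13.

13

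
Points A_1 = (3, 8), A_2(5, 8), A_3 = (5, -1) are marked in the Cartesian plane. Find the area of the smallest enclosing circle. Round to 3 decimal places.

Side lengths²: A_1A_2² = 4, A_1A_3² = 85, A_2A_3² = 81.
Since A_1A_3² = 85 ≥ 81 + 4 = 85, the angle opposite A_1A_3 is not acute, so the smallest enclosing circle has A_1A_3 as diameter.
Centre = midpoint of A_1A_3 = (4, 3.5), r² = 85/4 = 21.25.
Area = π·r² = π·21.25 ≈ 66.759.

66.759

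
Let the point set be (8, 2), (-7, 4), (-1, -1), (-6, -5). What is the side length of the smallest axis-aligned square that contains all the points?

The bounding box has width 15 and height 9.
An axis-aligned square enclosing the set must have side ≥ max(width, height).
So the minimum side is max(15, 9) = 15.

15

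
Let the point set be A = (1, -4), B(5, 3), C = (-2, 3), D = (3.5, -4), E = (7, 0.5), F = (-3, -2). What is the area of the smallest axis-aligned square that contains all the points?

The bounding box has width 10 and height 7.
An axis-aligned square enclosing the set must have side ≥ max(width, height).
So the minimum side is max(10, 7) = 10.
Area = 10² = 100.

100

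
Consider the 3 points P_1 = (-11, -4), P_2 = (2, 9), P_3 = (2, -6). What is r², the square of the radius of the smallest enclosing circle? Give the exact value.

86.5

Side lengths²: P_1P_2² = 338, P_1P_3² = 173, P_2P_3² = 225.
Since P_1P_2² = 338 < 225 + 173 = 398, the triangle is acute, so the smallest enclosing circle is the circumcircle.
Circumcentre = (-3.5, 1.5), r² = 86.5.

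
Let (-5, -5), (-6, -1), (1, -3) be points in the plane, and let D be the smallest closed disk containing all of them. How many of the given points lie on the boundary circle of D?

3

Call the three points A, B, C in the order given.
Side lengths²: AB² = 17, AC² = 40, BC² = 53.
Since BC² = 53 < 40 + 17 = 57, the triangle is acute, so the smallest enclosing circle is the circumcircle.
Circumcentre = (-67/26, -59/26), r² = 4505/338.
The points at distance exactly r from the centre are (-5, -5), (-6, -1), (1, -3) — 3 points.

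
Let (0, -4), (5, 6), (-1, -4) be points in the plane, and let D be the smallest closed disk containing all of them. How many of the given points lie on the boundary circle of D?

Call the three points A, B, C in the order given.
Side lengths²: AB² = 125, AC² = 1, BC² = 136.
Since BC² = 136 ≥ 125 + 1 = 126, the angle opposite BC is not acute, so the smallest enclosing circle has BC as diameter.
Centre = midpoint of BC = (2, 1), r² = 136/4 = 34.
The points at distance exactly r from the centre are (5, 6), (-1, -4) — 2 points.

2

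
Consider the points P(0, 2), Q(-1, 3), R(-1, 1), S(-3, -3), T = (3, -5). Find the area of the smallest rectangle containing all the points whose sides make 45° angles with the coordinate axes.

48

In coordinates u = x + y, v = x − y the rectangle is axis-aligned; the map (x,y)→(u,v) scales areas by 2.
u-values: 2, 2, 0, -6, -2; range = 2 − (-6) = 8.
v-values: -2, -4, -2, 0, 8; range = 8 − (-4) = 12.
Area = (8 × 12) / 2 = 48.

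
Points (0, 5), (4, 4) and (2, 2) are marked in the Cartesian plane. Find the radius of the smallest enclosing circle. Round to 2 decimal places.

2.10

Call the three points A, B, C in the order given.
Side lengths²: AB² = 17, AC² = 13, BC² = 8.
Since AB² = 17 < 13 + 8 = 21, the triangle is acute, so the smallest enclosing circle is the circumcircle.
Circumcentre = (1.9, 4.1), r² = 4.42.
r = √(4.42) ≈ 2.10.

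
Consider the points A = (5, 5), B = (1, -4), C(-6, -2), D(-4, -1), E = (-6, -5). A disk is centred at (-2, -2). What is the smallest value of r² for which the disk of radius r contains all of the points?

The required radius is the distance from (-2, -2) to the farthest point.
Squared distances: 98, 13, 16, 5, 25.
Maximum is 98, attained at A.

98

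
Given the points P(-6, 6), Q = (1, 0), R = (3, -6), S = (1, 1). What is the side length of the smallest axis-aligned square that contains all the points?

The bounding box has width 9 and height 12.
An axis-aligned square enclosing the set must have side ≥ max(width, height).
So the minimum side is max(9, 12) = 12.

12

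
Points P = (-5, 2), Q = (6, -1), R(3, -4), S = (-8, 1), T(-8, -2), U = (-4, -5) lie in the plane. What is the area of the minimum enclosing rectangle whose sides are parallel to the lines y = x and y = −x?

120

In coordinates u = x + y, v = x − y the rectangle is axis-aligned; the map (x,y)→(u,v) scales areas by 2.
u-values: -3, 5, -1, -7, -10, -9; range = 5 − (-10) = 15.
v-values: -7, 7, 7, -9, -6, 1; range = 7 − (-9) = 16.
Area = (15 × 16) / 2 = 120.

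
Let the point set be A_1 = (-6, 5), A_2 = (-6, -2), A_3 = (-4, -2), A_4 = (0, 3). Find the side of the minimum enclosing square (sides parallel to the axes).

7

The bounding box has width 6 and height 7.
An axis-aligned square enclosing the set must have side ≥ max(width, height).
So the minimum side is max(6, 7) = 7.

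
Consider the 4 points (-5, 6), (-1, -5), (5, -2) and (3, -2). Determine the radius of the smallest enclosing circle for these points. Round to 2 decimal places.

The minimum enclosing circle of a finite set is fixed by two of the points (as a diameter) or three (as a circumcircle).
The minimum enclosing circle is determined by three boundary points: (-5, 6), (-1, -5), (5, -2).
Their circumcentre is (-6/13, 37/26) with r² = 28085/676.
The farthest remaining point (3, -2) is at distance² 16021/676 ≤ 28085/676.
r = √(28085/676) ≈ 6.45.

6.45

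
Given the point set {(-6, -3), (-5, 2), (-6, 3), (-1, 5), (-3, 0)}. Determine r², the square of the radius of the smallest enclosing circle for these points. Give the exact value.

A smallest enclosing disk is always determined by at most three of the input points on its boundary.
The farthest pair is (-6, -3)–(-1, 5) with squared distance 89. The circle on this segment as diameter has centre (-3.5, 1) and r² = 89/4 = 22.25.
Check (-5, 2): distance² to centre = 3.25 ≤ 22.25, so it lies inside.
All remaining points lie in this disk, and no smaller disk contains both endpoints, so this is the minimum enclosing circle.

22.25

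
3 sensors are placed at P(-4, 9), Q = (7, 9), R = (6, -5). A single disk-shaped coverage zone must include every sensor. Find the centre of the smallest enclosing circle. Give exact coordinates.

(1.5, 33/14)

Side lengths²: PQ² = 121, PR² = 296, QR² = 197.
Since PR² = 296 < 197 + 121 = 318, the triangle is acute, so the smallest enclosing circle is the circumcircle.
Circumcentre = (1.5, 33/14), r² = 7289/98.
Centre = (1.5, 33/14).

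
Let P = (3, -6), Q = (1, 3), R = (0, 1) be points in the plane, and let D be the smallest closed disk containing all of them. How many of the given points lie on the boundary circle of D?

Side lengths²: PQ² = 85, PR² = 58, QR² = 5.
Since PQ² = 85 ≥ 58 + 5 = 63, the angle opposite PQ is not acute, so the smallest enclosing circle has PQ as diameter.
Centre = midpoint of PQ = (2, -1.5), r² = 85/4 = 21.25.
The points at distance exactly r from the centre are P, Q — 2 points.

2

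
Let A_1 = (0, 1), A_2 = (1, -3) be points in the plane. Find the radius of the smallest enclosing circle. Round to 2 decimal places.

2.06

The smallest circle enclosing two points has them as diameter endpoints.
Centre = midpoint = (0.5, -1); r² = |A_1A_2|²/4 = 17/4 = 4.25.
r = √(4.25) ≈ 2.06.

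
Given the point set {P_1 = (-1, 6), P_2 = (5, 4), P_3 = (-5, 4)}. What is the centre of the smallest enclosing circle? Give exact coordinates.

(0, 4)

Side lengths²: P_1P_2² = 40, P_1P_3² = 20, P_2P_3² = 100.
Since P_2P_3² = 100 ≥ 40 + 20 = 60, the angle opposite P_2P_3 is not acute, so the smallest enclosing circle has P_2P_3 as diameter.
Centre = midpoint of P_2P_3 = (0, 4), r² = 100/4 = 25.
Centre = (0, 4).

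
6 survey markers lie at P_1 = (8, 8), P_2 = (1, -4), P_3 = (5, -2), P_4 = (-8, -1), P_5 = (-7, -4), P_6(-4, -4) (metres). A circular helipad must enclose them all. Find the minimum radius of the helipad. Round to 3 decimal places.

9.605

The minimum enclosing circle of a finite set is fixed by two of the points (as a diameter) or three (as a circumcircle).
The farthest pair is P_1–P_5 with squared distance 369. The circle on this segment as diameter has centre (0.5, 2) and r² = 369/4 = 92.25.
Check P_2: distance² to centre = 36.25 ≤ 92.25, so it lies inside.
All remaining points lie in this disk, and no smaller disk contains both endpoints, so this is the minimum enclosing circle.
r = √(92.25) ≈ 9.605.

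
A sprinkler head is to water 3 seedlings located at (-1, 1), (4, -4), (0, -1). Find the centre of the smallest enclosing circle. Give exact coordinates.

(1.5, -1.5)

Call the three points A, B, C in the order given.
Side lengths²: AB² = 50, AC² = 5, BC² = 25.
Since AB² = 50 ≥ 25 + 5 = 30, the angle opposite AB is not acute, so the smallest enclosing circle has AB as diameter.
Centre = midpoint of AB = (1.5, -1.5), r² = 50/4 = 12.5.
Centre = (1.5, -1.5).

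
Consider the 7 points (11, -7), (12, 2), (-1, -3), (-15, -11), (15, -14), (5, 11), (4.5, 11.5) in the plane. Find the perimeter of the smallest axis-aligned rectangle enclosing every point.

111

Width = max x − min x = 15 − (-15) = 30.
Height = max y − min y = 11.5 − (-14) = 25.5.
Perimeter = 2(30 + 25.5) = 111.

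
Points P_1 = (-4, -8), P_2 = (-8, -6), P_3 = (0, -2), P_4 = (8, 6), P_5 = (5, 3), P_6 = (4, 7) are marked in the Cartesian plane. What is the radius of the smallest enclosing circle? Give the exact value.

10

By Welzl's lemma the MEC is supported by two points (diametrically opposite) or three points (on a circumcircle).
The farthest pair is P_2–P_4 with squared distance 400. The circle on this segment as diameter has centre (0, 0) and r² = 400/4 = 100.
Check P_1: distance² to centre = 80 ≤ 100, so it lies inside.
All remaining points lie in this disk, and no smaller disk contains both endpoints, so this is the minimum enclosing circle.
r = √100 = 10.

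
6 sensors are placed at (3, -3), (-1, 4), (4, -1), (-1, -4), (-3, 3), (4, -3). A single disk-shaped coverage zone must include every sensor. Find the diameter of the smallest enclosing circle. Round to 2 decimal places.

9.22

By Welzl's lemma the MEC is supported by two points (diametrically opposite) or three points (on a circumcircle).
The farthest pair is (-3, 3)–(4, -3) with squared distance 85. The circle on this segment as diameter has centre (0.5, 0) and r² = 85/4 = 21.25.
Check (3, -3): distance² to centre = 15.25 ≤ 21.25, so it lies inside.
All remaining points lie in this disk, and no smaller disk contains both endpoints, so this is the minimum enclosing circle.
Diameter = 2r = 2√(21.25) ≈ 9.22.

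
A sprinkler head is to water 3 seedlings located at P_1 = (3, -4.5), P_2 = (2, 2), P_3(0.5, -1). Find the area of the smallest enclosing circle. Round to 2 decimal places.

33.97

Side lengths²: P_1P_2² = 43.25, P_1P_3² = 18.5, P_2P_3² = 11.25.
Since P_1P_2² = 43.25 ≥ 18.5 + 11.25 = 29.75, the angle opposite P_1P_2 is not acute, so the smallest enclosing circle has P_1P_2 as diameter.
Centre = midpoint of P_1P_2 = (2.5, -1.25), r² = 43.25/4 = 10.8125.
Area = π·r² = π·10.8125 ≈ 33.97.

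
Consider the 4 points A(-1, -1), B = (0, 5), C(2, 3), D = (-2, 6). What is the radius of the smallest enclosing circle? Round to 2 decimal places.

By Welzl's lemma the MEC is supported by two points (diametrically opposite) or three points (on a circumcircle).
The farthest pair is A–D with squared distance 50. The circle on this segment as diameter has centre (-1.5, 2.5) and r² = 50/4 = 12.5.
Check B: distance² to centre = 8.5 ≤ 12.5, so it lies inside.
All remaining points lie in this disk, and no smaller disk contains both endpoints, so this is the minimum enclosing circle.
r = √(12.5) ≈ 3.54.

3.54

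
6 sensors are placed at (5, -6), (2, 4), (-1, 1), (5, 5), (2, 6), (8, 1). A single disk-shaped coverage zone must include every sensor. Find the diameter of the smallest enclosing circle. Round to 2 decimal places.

12.37

The farthest pair is (5, -6)–(2, 6) with squared distance 153. The circle on this segment as diameter has centre (3.5, 0) and r² = 153/4 = 38.25.
Check (2, 4): distance² to centre = 18.25 ≤ 38.25, so it lies inside.
All remaining points lie in this disk, and no smaller disk contains both endpoints, so this is the minimum enclosing circle.
Diameter = 2r = 2√(38.25) ≈ 12.37.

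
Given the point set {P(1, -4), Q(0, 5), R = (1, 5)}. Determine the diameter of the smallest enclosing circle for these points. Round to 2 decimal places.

9.06

Side lengths²: PQ² = 82, PR² = 81, QR² = 1.
Since PQ² = 82 ≥ 81 + 1 = 82, the angle opposite PQ is not acute, so the smallest enclosing circle has PQ as diameter.
Centre = midpoint of PQ = (0.5, 0.5), r² = 82/4 = 20.5.
Diameter = 2r = 2√(20.5) ≈ 9.06.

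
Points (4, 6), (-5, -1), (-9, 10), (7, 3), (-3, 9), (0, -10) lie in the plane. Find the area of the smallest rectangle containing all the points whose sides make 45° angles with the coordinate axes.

290

In coordinates u = x + y, v = x − y the rectangle is axis-aligned; the map (x,y)→(u,v) scales areas by 2.
u-values: 10, -6, 1, 10, 6, -10; range = 10 − (-10) = 20.
v-values: -2, -4, -19, 4, -12, 10; range = 10 − (-19) = 29.
Area = (20 × 29) / 2 = 290.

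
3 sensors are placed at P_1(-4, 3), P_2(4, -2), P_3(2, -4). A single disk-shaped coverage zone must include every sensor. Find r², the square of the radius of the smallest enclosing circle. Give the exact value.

7565/338

Side lengths²: P_1P_2² = 89, P_1P_3² = 85, P_2P_3² = 8.
Since P_1P_2² = 89 < 85 + 8 = 93, the triangle is acute, so the smallest enclosing circle is the circumcircle.
Circumcentre = (-5/26, 5/26), r² = 7565/338.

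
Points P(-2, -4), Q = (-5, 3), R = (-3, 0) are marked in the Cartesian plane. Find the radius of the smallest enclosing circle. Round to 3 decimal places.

3.808

Side lengths²: PQ² = 58, PR² = 17, QR² = 13.
Since PQ² = 58 ≥ 17 + 13 = 30, the angle opposite PQ is not acute, so the smallest enclosing circle has PQ as diameter.
Centre = midpoint of PQ = (-3.5, -0.5), r² = 58/4 = 14.5.
r = √(14.5) ≈ 3.808.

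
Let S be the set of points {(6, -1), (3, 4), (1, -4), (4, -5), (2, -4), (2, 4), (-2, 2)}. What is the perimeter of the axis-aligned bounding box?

Width = max x − min x = 6 − (-2) = 8.
Height = max y − min y = 4 − (-5) = 9.
Perimeter = 2(8 + 9) = 34.

34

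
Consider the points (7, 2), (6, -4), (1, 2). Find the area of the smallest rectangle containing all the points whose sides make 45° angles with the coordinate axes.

In coordinates u = x + y, v = x − y the rectangle is axis-aligned; the map (x,y)→(u,v) scales areas by 2.
u-values: 9, 2, 3; range = 9 − 2 = 7.
v-values: 5, 10, -1; range = 10 − (-1) = 11.
Area = (7 × 11) / 2 = 38.5.

38.5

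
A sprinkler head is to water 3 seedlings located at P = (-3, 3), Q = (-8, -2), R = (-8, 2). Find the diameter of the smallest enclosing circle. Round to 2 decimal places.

7.07

Side lengths²: PQ² = 50, PR² = 26, QR² = 16.
Since PQ² = 50 ≥ 26 + 16 = 42, the angle opposite PQ is not acute, so the smallest enclosing circle has PQ as diameter.
Centre = midpoint of PQ = (-5.5, 0.5), r² = 50/4 = 12.5.
Diameter = 2r = 2√(12.5) ≈ 7.07.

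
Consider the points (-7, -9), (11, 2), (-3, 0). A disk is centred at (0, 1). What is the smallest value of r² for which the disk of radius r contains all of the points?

149

The required radius is the distance from (0, 1) to the farthest point.
Squared distances: 149, 122, 10.
Maximum is 149, attained at (-7, -9).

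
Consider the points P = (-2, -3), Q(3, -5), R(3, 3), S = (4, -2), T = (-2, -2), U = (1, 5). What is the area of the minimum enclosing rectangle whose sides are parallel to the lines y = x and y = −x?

66

In coordinates u = x + y, v = x − y the rectangle is axis-aligned; the map (x,y)→(u,v) scales areas by 2.
u-values: -5, -2, 6, 2, -4, 6; range = 6 − (-5) = 11.
v-values: 1, 8, 0, 6, 0, -4; range = 8 − (-4) = 12.
Area = (11 × 12) / 2 = 66.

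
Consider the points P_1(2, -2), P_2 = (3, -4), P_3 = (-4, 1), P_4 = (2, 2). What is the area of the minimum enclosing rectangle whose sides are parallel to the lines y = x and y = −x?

42

In coordinates u = x + y, v = x − y the rectangle is axis-aligned; the map (x,y)→(u,v) scales areas by 2.
u-values: 0, -1, -3, 4; range = 4 − (-3) = 7.
v-values: 4, 7, -5, 0; range = 7 − (-5) = 12.
Area = (7 × 12) / 2 = 42.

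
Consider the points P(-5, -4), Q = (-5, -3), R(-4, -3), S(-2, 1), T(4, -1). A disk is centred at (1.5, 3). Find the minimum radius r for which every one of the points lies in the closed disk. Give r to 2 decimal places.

9.55

The required radius is the distance from (1.5, 3) to the farthest point.
Squared distances: 91.25, 78.25, 66.25, 16.25, 22.25.
Maximum is 91.25, attained at P.
r = √(91.25) ≈ 9.55.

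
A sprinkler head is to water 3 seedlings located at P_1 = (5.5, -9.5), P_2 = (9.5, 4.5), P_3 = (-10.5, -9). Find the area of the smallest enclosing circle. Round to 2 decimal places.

457.30

Side lengths²: P_1P_2² = 212, P_1P_3² = 256.25, P_2P_3² = 582.25.
Since P_2P_3² = 582.25 ≥ 256.25 + 212 = 468.25, the angle opposite P_2P_3 is not acute, so the smallest enclosing circle has P_2P_3 as diameter.
Centre = midpoint of P_2P_3 = (-0.5, -2.25), r² = 582.25/4 = 145.5625.
Area = π·r² = π·145.5625 ≈ 457.30.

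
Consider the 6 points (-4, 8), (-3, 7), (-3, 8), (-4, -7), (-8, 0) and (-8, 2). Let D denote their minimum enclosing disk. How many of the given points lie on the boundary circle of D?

By Welzl's lemma the MEC is supported by two points (diametrically opposite) or three points (on a circumcircle).
The farthest pair is (-3, 8)–(-4, -7) with squared distance 226. The circle on this segment as diameter has centre (-3.5, 0.5) and r² = 226/4 = 56.5.
Check (-4, 8): distance² to centre = 56.5 ≤ 56.5, so it lies inside.
All remaining points lie in this disk, and no smaller disk contains both endpoints, so this is the minimum enclosing circle.
The points at distance exactly r from the centre are (-4, 8), (-3, 8), (-4, -7) — 3 points.

3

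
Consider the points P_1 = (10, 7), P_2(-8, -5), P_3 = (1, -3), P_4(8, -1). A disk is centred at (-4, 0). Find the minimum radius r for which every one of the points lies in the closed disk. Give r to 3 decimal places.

The required radius is the distance from (-4, 0) to the farthest point.
Squared distances: 245, 41, 34, 145.
Maximum is 245, attained at P_1.
r = √245 ≈ 15.652.

15.652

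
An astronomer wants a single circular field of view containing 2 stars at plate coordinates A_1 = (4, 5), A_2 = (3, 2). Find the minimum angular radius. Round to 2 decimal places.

The smallest circle enclosing two points has them as diameter endpoints.
Centre = midpoint = (3.5, 3.5); r² = |A_1A_2|²/4 = 10/4 = 2.5.
r = √(2.5) ≈ 1.58.

1.58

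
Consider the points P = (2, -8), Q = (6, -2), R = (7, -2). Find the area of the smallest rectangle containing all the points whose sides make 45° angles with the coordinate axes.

11

In coordinates u = x + y, v = x − y the rectangle is axis-aligned; the map (x,y)→(u,v) scales areas by 2.
u-values: -6, 4, 5; range = 5 − (-6) = 11.
v-values: 10, 8, 9; range = 10 − 8 = 2.
Area = (11 × 2) / 2 = 11.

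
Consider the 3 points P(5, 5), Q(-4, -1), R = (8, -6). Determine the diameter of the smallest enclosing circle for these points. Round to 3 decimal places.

13.703

Side lengths²: PQ² = 117, PR² = 130, QR² = 169.
Since QR² = 169 < 130 + 117 = 247, the triangle is acute, so the smallest enclosing circle is the circumcircle.
Circumcentre = (17/6, -1.5), r² = 845/18.
Diameter = 2r = 2√(845/18) ≈ 13.703.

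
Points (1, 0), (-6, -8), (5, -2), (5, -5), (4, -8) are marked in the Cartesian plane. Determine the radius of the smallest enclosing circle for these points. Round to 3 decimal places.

The minimum enclosing circle of a finite set is fixed by two of the points (as a diameter) or three (as a circumcircle).
The farthest pair is (-6, -8)–(5, -2) with squared distance 157. The circle on this segment as diameter has centre (-0.5, -5) and r² = 157/4 = 39.25.
Check (1, 0): distance² to centre = 27.25 ≤ 39.25, so it lies inside.
All remaining points lie in this disk, and no smaller disk contains both endpoints, so this is the minimum enclosing circle.
r = √(39.25) ≈ 6.265.

6.265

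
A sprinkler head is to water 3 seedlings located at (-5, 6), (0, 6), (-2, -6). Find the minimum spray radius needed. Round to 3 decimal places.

6.270

Call the three points A, B, C in the order given.
Side lengths²: AB² = 25, AC² = 153, BC² = 148.
Since AC² = 153 < 148 + 25 = 173, the triangle is acute, so the smallest enclosing circle is the circumcircle.
Circumcentre = (-2.5, 0.25), r² = 39.3125.
r = √(39.3125) ≈ 6.270.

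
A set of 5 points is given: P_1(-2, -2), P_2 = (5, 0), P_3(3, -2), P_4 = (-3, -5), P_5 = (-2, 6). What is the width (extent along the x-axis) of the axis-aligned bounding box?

max x = 5, min x = -3, so width = 8.

8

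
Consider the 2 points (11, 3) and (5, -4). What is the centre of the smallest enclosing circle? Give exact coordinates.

(8, -0.5)

The smallest circle enclosing two points has them as diameter endpoints.
Centre = midpoint = (8, -0.5); r² = |(11, 3)−(5, -4)|²/4 = 85/4 = 21.25.
Centre = (8, -0.5).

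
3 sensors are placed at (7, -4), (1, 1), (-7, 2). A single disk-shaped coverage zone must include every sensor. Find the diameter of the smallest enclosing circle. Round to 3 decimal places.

Call the three points A, B, C in the order given.
Side lengths²: AB² = 61, AC² = 232, BC² = 65.
Since AC² = 232 ≥ 65 + 61 = 126, the angle opposite AC is not acute, so the smallest enclosing circle has AC as diameter.
Centre = midpoint of AC = (0, -1), r² = 232/4 = 58.
Diameter = 2r = 2√58 ≈ 15.232.

15.232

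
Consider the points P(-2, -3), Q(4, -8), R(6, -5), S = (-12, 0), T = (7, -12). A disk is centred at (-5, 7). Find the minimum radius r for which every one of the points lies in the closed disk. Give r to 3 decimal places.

22.472

The required radius is the distance from (-5, 7) to the farthest point.
Squared distances: 109, 306, 265, 98, 505.
Maximum is 505, attained at T.
r = √505 ≈ 22.472.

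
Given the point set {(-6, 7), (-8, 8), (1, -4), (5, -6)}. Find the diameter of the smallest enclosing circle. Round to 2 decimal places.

19.10

The farthest pair is (-8, 8)–(5, -6) with squared distance 365. The circle on this segment as diameter has centre (-1.5, 1) and r² = 365/4 = 91.25.
Check (-6, 7): distance² to centre = 56.25 ≤ 91.25, so it lies inside.
All remaining points lie in this disk, and no smaller disk contains both endpoints, so this is the minimum enclosing circle.
Diameter = 2r = 2√(91.25) ≈ 19.10.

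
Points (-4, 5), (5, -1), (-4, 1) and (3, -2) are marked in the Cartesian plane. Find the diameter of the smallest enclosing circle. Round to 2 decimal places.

10.82

The minimum enclosing circle of a finite set is fixed by two of the points (as a diameter) or three (as a circumcircle).
The farthest pair is (-4, 5)–(5, -1) with squared distance 117. The circle on this segment as diameter has centre (0.5, 2) and r² = 117/4 = 29.25.
Check (-4, 1): distance² to centre = 21.25 ≤ 29.25, so it lies inside.
All remaining points lie in this disk, and no smaller disk contains both endpoints, so this is the minimum enclosing circle.
Diameter = 2r = 2√(29.25) ≈ 10.82.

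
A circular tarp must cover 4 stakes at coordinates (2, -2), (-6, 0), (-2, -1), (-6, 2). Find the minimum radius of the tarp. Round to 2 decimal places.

The minimum enclosing circle of a finite set is fixed by two of the points (as a diameter) or three (as a circumcircle).
The farthest pair is (2, -2)–(-6, 2) with squared distance 80. The circle on this segment as diameter has centre (-2, 0) and r² = 80/4 = 20.
Check (-6, 0): distance² to centre = 16 ≤ 20, so it lies inside.
All remaining points lie in this disk, and no smaller disk contains both endpoints, so this is the minimum enclosing circle.
r = √20 ≈ 4.47.

4.47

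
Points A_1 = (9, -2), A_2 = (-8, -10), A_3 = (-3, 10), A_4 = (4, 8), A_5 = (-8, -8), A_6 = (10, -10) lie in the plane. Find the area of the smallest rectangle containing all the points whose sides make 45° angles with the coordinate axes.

495

In coordinates u = x + y, v = x − y the rectangle is axis-aligned; the map (x,y)→(u,v) scales areas by 2.
u-values: 7, -18, 7, 12, -16, 0; range = 12 − (-18) = 30.
v-values: 11, 2, -13, -4, 0, 20; range = 20 − (-13) = 33.
Area = (30 × 33) / 2 = 495.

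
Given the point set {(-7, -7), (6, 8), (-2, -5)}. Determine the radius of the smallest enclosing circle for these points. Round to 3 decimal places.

Call the three points A, B, C in the order given.
Side lengths²: AB² = 394, AC² = 29, BC² = 233.
Since AB² = 394 ≥ 233 + 29 = 262, the angle opposite AB is not acute, so the smallest enclosing circle has AB as diameter.
Centre = midpoint of AB = (-0.5, 0.5), r² = 394/4 = 98.5.
r = √(98.5) ≈ 9.925.

9.925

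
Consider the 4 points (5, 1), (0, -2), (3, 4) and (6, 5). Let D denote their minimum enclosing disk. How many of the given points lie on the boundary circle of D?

The minimum enclosing circle of a finite set is fixed by two of the points (as a diameter) or three (as a circumcircle).
The farthest pair is (0, -2)–(6, 5) with squared distance 85. The circle on this segment as diameter has centre (3, 1.5) and r² = 85/4 = 21.25.
Check (5, 1): distance² to centre = 4.25 ≤ 21.25, so it lies inside.
All remaining points lie in this disk, and no smaller disk contains both endpoints, so this is the minimum enclosing circle.
The points at distance exactly r from the centre are (0, -2), (6, 5) — 2 points.

2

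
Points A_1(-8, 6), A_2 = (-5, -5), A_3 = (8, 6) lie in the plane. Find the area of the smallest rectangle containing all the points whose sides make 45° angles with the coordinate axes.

192

In coordinates u = x + y, v = x − y the rectangle is axis-aligned; the map (x,y)→(u,v) scales areas by 2.
u-values: -2, -10, 14; range = 14 − (-10) = 24.
v-values: -14, 0, 2; range = 2 − (-14) = 16.
Area = (24 × 16) / 2 = 192.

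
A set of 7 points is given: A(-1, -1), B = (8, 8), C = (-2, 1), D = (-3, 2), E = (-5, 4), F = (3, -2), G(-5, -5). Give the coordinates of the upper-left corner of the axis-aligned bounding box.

(-5, 8)

x-range [-5, 8], y-range [-5, 8].
The upper-left corner is (-5, 8).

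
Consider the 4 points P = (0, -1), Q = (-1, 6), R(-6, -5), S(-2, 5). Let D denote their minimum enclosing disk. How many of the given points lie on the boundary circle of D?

2

A smallest enclosing disk is always determined by at most three of the input points on its boundary.
The farthest pair is Q–R with squared distance 146. The circle on this segment as diameter has centre (-3.5, 0.5) and r² = 146/4 = 36.5.
Check P: distance² to centre = 14.5 ≤ 36.5, so it lies inside.
All remaining points lie in this disk, and no smaller disk contains both endpoints, so this is the minimum enclosing circle.
The points at distance exactly r from the centre are Q, R — 2 points.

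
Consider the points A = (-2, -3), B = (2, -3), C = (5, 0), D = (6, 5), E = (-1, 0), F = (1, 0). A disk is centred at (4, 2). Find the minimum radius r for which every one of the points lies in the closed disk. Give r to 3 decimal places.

The required radius is the distance from (4, 2) to the farthest point.
Squared distances: 61, 29, 5, 13, 29, 13.
Maximum is 61, attained at A.
r = √61 ≈ 7.810.

7.810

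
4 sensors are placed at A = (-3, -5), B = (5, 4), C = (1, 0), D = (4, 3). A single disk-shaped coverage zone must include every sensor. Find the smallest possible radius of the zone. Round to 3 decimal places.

The farthest pair is A–B with squared distance 145. The circle on this segment as diameter has centre (1, -0.5) and r² = 145/4 = 36.25.
Check C: distance² to centre = 0.25 ≤ 36.25, so it lies inside.
All remaining points lie in this disk, and no smaller disk contains both endpoints, so this is the minimum enclosing circle.
r = √(36.25) ≈ 6.021.

6.021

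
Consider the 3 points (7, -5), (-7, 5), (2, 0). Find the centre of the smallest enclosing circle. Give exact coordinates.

(0, 0)

Call the three points A, B, C in the order given.
Side lengths²: AB² = 296, AC² = 50, BC² = 106.
Since AB² = 296 ≥ 106 + 50 = 156, the angle opposite AB is not acute, so the smallest enclosing circle has AB as diameter.
Centre = midpoint of AB = (0, 0), r² = 296/4 = 74.
Centre = (0, 0).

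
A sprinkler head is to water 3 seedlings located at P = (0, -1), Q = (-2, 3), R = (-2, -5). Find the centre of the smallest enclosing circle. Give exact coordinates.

Side lengths²: PQ² = 20, PR² = 20, QR² = 64.
Since QR² = 64 ≥ 20 + 20 = 40, the angle opposite QR is not acute, so the smallest enclosing circle has QR as diameter.
Centre = midpoint of QR = (-2, -1), r² = 64/4 = 16.
Centre = (-2, -1).

(-2, -1)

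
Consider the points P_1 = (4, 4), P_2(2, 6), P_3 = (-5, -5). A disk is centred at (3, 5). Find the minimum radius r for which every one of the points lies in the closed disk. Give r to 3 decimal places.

12.806

The required radius is the distance from (3, 5) to the farthest point.
Squared distances: 2, 2, 164.
Maximum is 164, attained at P_3.
r = √164 ≈ 12.806.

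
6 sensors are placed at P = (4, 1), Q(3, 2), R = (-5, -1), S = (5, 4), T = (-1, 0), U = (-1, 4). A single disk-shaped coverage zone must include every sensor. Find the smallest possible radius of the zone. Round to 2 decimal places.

The minimum enclosing circle of a finite set is fixed by two of the points (as a diameter) or three (as a circumcircle).
The farthest pair is R–S with squared distance 125. The circle on this segment as diameter has centre (0, 1.5) and r² = 125/4 = 31.25.
Check P: distance² to centre = 16.25 ≤ 31.25, so it lies inside.
All remaining points lie in this disk, and no smaller disk contains both endpoints, so this is the minimum enclosing circle.
r = √(31.25) ≈ 5.59.

5.59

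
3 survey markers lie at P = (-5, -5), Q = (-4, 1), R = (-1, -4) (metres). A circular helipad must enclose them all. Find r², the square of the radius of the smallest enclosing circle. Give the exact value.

Side lengths²: PQ² = 37, PR² = 17, QR² = 34.
Since PQ² = 37 < 34 + 17 = 51, the triangle is acute, so the smallest enclosing circle is the circumcircle.
Circumcentre = (-165/46, -99/46), r² = 10693/1058.

10693/1058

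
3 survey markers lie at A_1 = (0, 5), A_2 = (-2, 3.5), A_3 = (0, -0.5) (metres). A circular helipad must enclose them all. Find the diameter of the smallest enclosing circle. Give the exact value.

5.5

Side lengths²: A_1A_2² = 6.25, A_1A_3² = 30.25, A_2A_3² = 20.
Since A_1A_3² = 30.25 ≥ 20 + 6.25 = 26.25, the angle opposite A_1A_3 is not acute, so the smallest enclosing circle has A_1A_3 as diameter.
Centre = midpoint of A_1A_3 = (0, 2.25), r² = 30.25/4 = 7.5625.
Diameter = 2r = 2√(7.5625) = 5.5.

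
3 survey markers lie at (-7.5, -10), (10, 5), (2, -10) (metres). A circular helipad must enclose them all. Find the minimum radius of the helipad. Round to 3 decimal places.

11.524

Call the three points A, B, C in the order given.
Side lengths²: AB² = 531.25, AC² = 90.25, BC² = 289.
Since AB² = 531.25 ≥ 289 + 90.25 = 379.25, the angle opposite AB is not acute, so the smallest enclosing circle has AB as diameter.
Centre = midpoint of AB = (1.25, -2.5), r² = 531.25/4 = 132.8125.
r = √(132.8125) ≈ 11.524.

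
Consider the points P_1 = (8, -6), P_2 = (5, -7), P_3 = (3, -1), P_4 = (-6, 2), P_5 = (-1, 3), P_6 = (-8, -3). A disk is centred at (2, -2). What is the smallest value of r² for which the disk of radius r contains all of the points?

The required radius is the distance from (2, -2) to the farthest point.
Squared distances: 52, 34, 2, 80, 34, 101.
Maximum is 101, attained at P_6.

101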